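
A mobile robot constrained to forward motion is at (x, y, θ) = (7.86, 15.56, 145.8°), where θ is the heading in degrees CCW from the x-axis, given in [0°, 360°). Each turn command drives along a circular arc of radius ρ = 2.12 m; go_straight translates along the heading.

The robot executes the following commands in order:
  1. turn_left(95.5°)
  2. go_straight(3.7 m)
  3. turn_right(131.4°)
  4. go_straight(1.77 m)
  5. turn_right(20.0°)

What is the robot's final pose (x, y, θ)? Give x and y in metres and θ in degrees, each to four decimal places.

set_pose: (x, y, θ) = (7.8600, 15.5600, 145.8000°), ρ = 2.12
turn_left(95.5°): centre at ρ to the left, rotate +95.5° → (4.8088, 14.8247, 241.3000°)
go_straight(3.7): x += 3.7·cos θ, y += 3.7·sin θ → (3.0320, 11.5792, 241.3000°)
turn_right(131.4°): centre at ρ to the right, rotate −131.4° → (-0.8210, 11.8757, 109.9000°)
go_straight(1.77): x += 1.77·cos θ, y += 1.77·sin θ → (-1.4234, 13.5400, 109.9000°)
turn_right(20.0°): centre at ρ to the right, rotate −20.0° → (-1.5500, 14.2653, 89.9000°)

(-1.5500, 14.2653, 89.9000°)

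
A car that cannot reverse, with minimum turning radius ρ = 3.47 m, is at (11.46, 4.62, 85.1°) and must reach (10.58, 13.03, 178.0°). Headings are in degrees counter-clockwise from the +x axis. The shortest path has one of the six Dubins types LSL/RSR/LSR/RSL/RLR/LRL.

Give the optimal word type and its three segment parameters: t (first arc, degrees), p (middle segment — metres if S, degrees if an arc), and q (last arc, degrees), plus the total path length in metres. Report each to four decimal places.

RLR: t = 87.8389°, p = 223.6819°, q = 42.9430°, L = 21.4674 m

Let ψ = atan2(Δy, Δx) = atan2(8.41, -0.88) = 95.9735° be the start→goal bearing.
Normalize: d = |goal − start| / ρ = 8.455915/3.47 = 2.436863, α = (θ_start − ψ) mod 360° = 349.1265° = 6.093406 rad, β = (θ_goal − ψ) mod 360° = 82.0265° = 1.431632 rad.
Common terms: sin α = -0.188642, cos α = 0.982046, sin β = 0.990332, cos β = 0.138716, cos(α−β) = -0.050593, d² = 5.938302. Work in radians in the unit-radius frame; every candidate has L = ρ·(t + p + q).
LSL: p² = 2 + d² − 2cos(α−β) + 2d(sin α − sin β) = 2.293490; p = √p² = 1.514427; φ = atan2(cos β − cos α, d + sin α − sin β) = -0.590605 rad; t = (φ − α) mod 2π = 5.882359 rad, q = (β − φ) mod 2π = 2.022237 rad → L = 3.47·(5.882359 + 1.514427 + 2.022237) = 3.47·9.419024 = 32.684012 m
RSR: p² = 2 + d² − 2cos(α−β) + 2d(sin β − sin α) = 13.785485; p = √p² = 3.712881; φ = atan2(cos α − cos β, d − sin α + sin β) = 0.229136 rad; t = (α − φ) mod 2π = 5.864270 rad, q = (φ − β) mod 2π = 5.080690 rad → L = 3.47·(5.864270 + 3.712881 + 5.080690) = 3.47·14.657841 = 50.862707 m
LSR: p² = d² − 2 + 2cos(α−β) + 2d(sin α + sin β) = 7.744335; p = √p² = 2.782865; φ = atan2(−cos α − cos β, d + sin α + sin β) − atan2(−2, p) = 0.289988 rad; t = (φ − α) mod 2π = 0.479767 rad, q = (φ − β) mod 2π = 5.141541 rad → L = 3.47·(0.479767 + 2.782865 + 5.141541) = 3.47·8.404172 = 29.162478 m
RSL: p² = d² − 2 + 2cos(α−β) − 2d(sin α + sin β) = -0.070103 < 0 → infeasible
RLR: c = (6 − d² + 2cos(α−β) + 2d(sin α − sin β))/8 = -0.723186; p = 2π − arccos c = 3.903985 rad; φ = atan2(cos α − cos β, d − sin α + sin β) = 0.229136 rad; t = (α − φ + p/2) mod 2π = 1.533077 rad, q = (α − β − t + p) mod 2π = 0.749497 rad → L = 3.47·(1.533077 + 3.903985 + 0.749497) = 3.47·6.186560 = 21.467362 m
LRL: c = (6 − d² + 2cos(α−β) − 2d(sin α − sin β))/8 = 0.713314; p = 2π − arccos c = 5.506604 rad; φ = atan2(cos β − cos α, d + sin α − sin β) = -0.590605 rad; t = (φ − α + p/2) mod 2π = 2.352476 rad, q = (β − α − t + p) mod 2π = 4.775539 rad → L = 3.47·(2.352476 + 5.506604 + 4.775539) = 3.47·12.634619 = 43.842128 m
Shortest: RLR with L = 21.467362 m ≈ 21.4674 m
Convert RLR to answer units (arcs ×180/π): t = 1.533077·180/π = 87.8389°, p = 3.903985·180/π = 223.6819°, q = 0.749497·180/π = 42.9430°, L = 21.4674 m.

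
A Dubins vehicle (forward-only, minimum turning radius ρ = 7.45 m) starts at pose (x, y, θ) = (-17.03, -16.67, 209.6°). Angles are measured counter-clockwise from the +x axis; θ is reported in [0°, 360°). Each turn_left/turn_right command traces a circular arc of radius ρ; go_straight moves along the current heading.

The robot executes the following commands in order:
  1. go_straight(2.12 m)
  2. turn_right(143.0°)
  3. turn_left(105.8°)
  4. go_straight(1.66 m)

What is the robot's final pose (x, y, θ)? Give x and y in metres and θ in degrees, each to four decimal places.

(-36.8878, 2.2822, 172.4000°)

set_pose: (x, y, θ) = (-17.0300, -16.6700, 209.6000°), ρ = 7.45
go_straight(2.12): x += 2.12·cos θ, y += 2.12·sin θ → (-18.8733, -17.7172, 209.6000°)
turn_right(143.0°): centre at ρ to the right, rotate −143.0° → (-29.3905, -8.2807, 66.6000°)
turn_left(105.8°): centre at ρ to the left, rotate +105.8° → (-35.2424, 2.0626, 172.4000°)
go_straight(1.66): x += 1.66·cos θ, y += 1.66·sin θ → (-36.8878, 2.2822, 172.4000°)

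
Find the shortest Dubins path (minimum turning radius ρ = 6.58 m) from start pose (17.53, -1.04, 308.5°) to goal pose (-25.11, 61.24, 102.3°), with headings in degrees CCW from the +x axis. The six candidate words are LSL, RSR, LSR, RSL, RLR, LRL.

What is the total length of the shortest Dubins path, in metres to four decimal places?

Let ψ = atan2(Δy, Δx) = atan2(62.28, -42.64) = 124.3975° be the start→goal bearing.
Normalize: d = |goal − start| / ρ = 75.478262/6.58 = 11.470860, α = (θ_start − ψ) mod 360° = 184.1025° = 3.213195 rad, β = (θ_goal − ψ) mod 360° = 337.9025° = 5.897511 rad.
Common terms: sin α = -0.071541, cos α = -0.997438, sin β = -0.376184, cos β = 0.926545, cos(α−β) = -0.897258, d² = 131.580639. Work in radians in the unit-radius frame; every candidate has L = ρ·(t + p + q).
LSL: p² = 2 + d² − 2cos(α−β) + 2d(sin α − sin β) = 142.364181; p = √p² = 11.931646; φ = atan2(cos β − cos α, d + sin α − sin β) = 0.161958 rad; t = (φ − α) mod 2π = 3.231948 rad, q = (β − φ) mod 2π = 5.735554 rad → L = 6.58·(3.231948 + 11.931646 + 5.735554) = 6.58·20.899148 = 137.516393 m
RSR: p² = 2 + d² − 2cos(α−β) + 2d(sin β − sin α) = 128.386132; p = √p² = 11.330760; φ = atan2(cos α − cos β, d − sin α + sin β) = -0.170628 rad; t = (α − φ) mod 2π = 3.383823 rad, q = (φ − β) mod 2π = 0.215045 rad → L = 6.58·(3.383823 + 11.330760 + 0.215045) = 6.58·14.929629 = 98.236961 m
LSR: p² = d² − 2 + 2cos(α−β) + 2d(sin α + sin β) = 117.514545; p = √p² = 10.840413; φ = atan2(−cos α − cos β, d + sin α + sin β) − atan2(−2, p) = 0.188874 rad; t = (φ − α) mod 2π = 3.258865 rad, q = (φ − β) mod 2π = 0.574548 rad → L = 6.58·(3.258865 + 10.840413 + 0.574548) = 6.58·14.673826 = 96.553774 m
RSL: p² = d² − 2 + 2cos(α−β) − 2d(sin α + sin β) = 138.057700; p = √p² = 11.749796; φ = atan2(cos α + cos β, d − sin α − sin β) − atan2(2, p) = -0.174548 rad; t = (α − φ) mod 2π = 3.387743 rad, q = (β − φ) mod 2π = 6.072059 rad → L = 6.58·(3.387743 + 11.749796 + 6.072059) = 6.58·21.209598 = 139.559153 m
RLR: c = (6 − d² + 2cos(α−β) + 2d(sin α − sin β))/8 = -15.048266, |c| > 1 → infeasible
LRL: c = (6 − d² + 2cos(α−β) − 2d(sin α − sin β))/8 = -16.795523, |c| > 1 → infeasible
Shortest: LSR with L = 96.553774 m ≈ 96.5538 m

96.5538 m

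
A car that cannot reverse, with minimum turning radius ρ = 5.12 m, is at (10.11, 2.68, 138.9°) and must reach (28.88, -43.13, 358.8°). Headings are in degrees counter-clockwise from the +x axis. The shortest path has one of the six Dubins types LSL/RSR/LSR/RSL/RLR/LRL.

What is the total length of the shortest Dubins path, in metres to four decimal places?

Let ψ = atan2(Δy, Δx) = atan2(-45.81, 18.77) = -67.7193° be the start→goal bearing.
Normalize: d = |goal − start| / ρ = 49.506252/5.12 = 9.669190, α = (θ_start − ψ) mod 360° = 206.6193° = 3.606188 rad, β = (θ_goal − ψ) mod 360° = 66.5193° = 1.160981 rad.
Common terms: sin α = -0.448061, cos α = -0.894003, sin β = 0.917195, cos β = 0.398440, cos(α−β) = -0.767165, d² = 93.493233. Work in radians in the unit-radius frame; every candidate has L = ρ·(t + p + q).
LSL: p² = 2 + d² − 2cos(α−β) + 2d(sin α − sin β) = 70.625739; p = √p² = 8.403912; φ = atan2(cos β − cos α, d + sin α − sin β) = 0.154403 rad; t = (φ − α) mod 2π = 2.831401 rad, q = (β − φ) mod 2π = 1.006578 rad → L = 5.12·(2.831401 + 8.403912 + 1.006578) = 5.12·12.241891 = 62.678483 m
RSR: p² = 2 + d² − 2cos(α−β) + 2d(sin β − sin α) = 123.429387; p = √p² = 11.109878; φ = atan2(cos α − cos β, d − sin α + sin β) = -0.116597 rad; t = (α − φ) mod 2π = 3.722784 rad, q = (φ − β) mod 2π = 5.005607 rad → L = 5.12·(3.722784 + 11.109878 + 5.005607) = 5.12·19.838269 = 101.571940 m
LSR: p² = d² − 2 + 2cos(α−β) + 2d(sin α + sin β) = 99.031191; p = √p² = 9.951442; φ = atan2(−cos α − cos β, d + sin α + sin β) − atan2(−2, p) = 0.247175 rad; t = (φ − α) mod 2π = 2.924173 rad, q = (φ − β) mod 2π = 5.369379 rad → L = 5.12·(2.924173 + 9.951442 + 5.369379) = 5.12·18.244994 = 93.414367 m
RSL: p² = d² − 2 + 2cos(α−β) − 2d(sin α + sin β) = 80.886614; p = √p² = 8.993699; φ = atan2(cos α + cos β, d − sin α − sin β) − atan2(2, p) = -0.272631 rad; t = (α − φ) mod 2π = 3.878818 rad, q = (β − φ) mod 2π = 1.433612 rad → L = 5.12·(3.878818 + 8.993699 + 1.433612) = 5.12·14.306129 = 73.247378 m
RLR: c = (6 − d² + 2cos(α−β) + 2d(sin α − sin β))/8 = -14.428673, |c| > 1 → infeasible
LRL: c = (6 − d² + 2cos(α−β) − 2d(sin α − sin β))/8 = -7.828217, |c| > 1 → infeasible
Shortest: LSL with L = 62.678483 m ≈ 62.6785 m

62.6785 m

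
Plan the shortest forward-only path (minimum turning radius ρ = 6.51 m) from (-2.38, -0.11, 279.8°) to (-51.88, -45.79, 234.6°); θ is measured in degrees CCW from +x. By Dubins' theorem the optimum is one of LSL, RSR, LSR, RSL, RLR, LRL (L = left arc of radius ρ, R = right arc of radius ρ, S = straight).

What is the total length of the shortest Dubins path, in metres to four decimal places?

Let ψ = atan2(Δy, Δx) = atan2(-45.68, -49.50) = -137.2983° be the start→goal bearing.
Normalize: d = |goal − start| / ρ = 67.356606/6.51 = 10.346637, α = (θ_start − ψ) mod 360° = 57.0983° = 0.996553 rad, β = (θ_goal − ψ) mod 360° = 11.8983° = 0.207665 rad.
Common terms: sin α = 0.839604, cos α = 0.543199, sin β = 0.206175, cos β = 0.978515, cos(α−β) = 0.704634, d² = 107.052895. Work in radians in the unit-radius frame; every candidate has L = ρ·(t + p + q).
LSL: p² = 2 + d² − 2cos(α−β) + 2d(sin α − sin β) = 120.751338; p = √p² = 10.988691; φ = atan2(cos β − cos α, d + sin α − sin β) = 0.039625 rad; t = (φ − α) mod 2π = 5.326257 rad, q = (β − φ) mod 2π = 0.168039 rad → L = 6.51·(5.326257 + 10.988691 + 0.168039) = 6.51·16.482988 = 107.304251 m
RSR: p² = 2 + d² − 2cos(α−β) + 2d(sin β − sin α) = 94.535916; p = √p² = 9.722958; φ = atan2(cos α − cos β, d − sin α + sin β) = -0.044787 rad; t = (α − φ) mod 2π = 1.041340 rad, q = (φ − β) mod 2π = 6.030734 rad → L = 6.51·(1.041340 + 9.722958 + 6.030734) = 6.51·16.795032 = 109.335660 m
LSR: p² = d² − 2 + 2cos(α−β) + 2d(sin α + sin β) = 128.102754; p = √p² = 11.318249; φ = atan2(−cos α − cos β, d + sin α + sin β) − atan2(−2, p) = 0.042114 rad; t = (φ − α) mod 2π = 5.328746 rad, q = (φ − β) mod 2π = 6.117634 rad → L = 6.51·(5.328746 + 11.318249 + 6.117634) = 6.51·22.764629 = 148.197733 m
RSL: p² = d² − 2 + 2cos(α−β) − 2d(sin α + sin β) = 84.821573; p = √p² = 9.209863; φ = atan2(cos α + cos β, d − sin α − sin β) − atan2(2, p) = -0.051665 rad; t = (α − φ) mod 2π = 1.048218 rad, q = (β − φ) mod 2π = 0.259330 rad → L = 6.51·(1.048218 + 9.209863 + 0.259330) = 6.51·10.517411 = 68.468345 m
RLR: c = (6 − d² + 2cos(α−β) + 2d(sin α − sin β))/8 = -10.816989, |c| > 1 → infeasible
LRL: c = (6 − d² + 2cos(α−β) − 2d(sin α − sin β))/8 = -14.093917, |c| > 1 → infeasible
Shortest: RSL with L = 68.468345 m ≈ 68.4683 m

68.4683 m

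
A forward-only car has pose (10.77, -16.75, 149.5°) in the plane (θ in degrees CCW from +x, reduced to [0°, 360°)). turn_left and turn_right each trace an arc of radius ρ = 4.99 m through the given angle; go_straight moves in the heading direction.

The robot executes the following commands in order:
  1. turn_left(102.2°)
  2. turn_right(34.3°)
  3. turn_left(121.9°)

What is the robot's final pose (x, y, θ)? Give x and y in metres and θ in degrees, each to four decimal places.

set_pose: (x, y, θ) = (10.7700, -16.7500, 149.5000°), ρ = 4.99
turn_left(102.2°): centre at ρ to the left, rotate +102.2° → (3.4998, -19.4827, 251.7000°)
turn_right(34.3°): centre at ρ to the right, rotate −34.3° → (1.7929, -21.8800, 217.4000°)
turn_left(121.9°): centre at ρ to the left, rotate +121.9° → (3.0599, -30.5120, 339.3000°)

(3.0599, -30.5120, 339.3000°)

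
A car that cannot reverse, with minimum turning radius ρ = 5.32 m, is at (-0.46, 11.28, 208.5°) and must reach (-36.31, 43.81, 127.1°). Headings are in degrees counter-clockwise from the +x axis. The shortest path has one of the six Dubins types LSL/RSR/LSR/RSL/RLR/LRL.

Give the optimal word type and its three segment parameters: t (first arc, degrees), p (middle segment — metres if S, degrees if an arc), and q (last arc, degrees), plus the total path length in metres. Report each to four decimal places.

Let ψ = atan2(Δy, Δx) = atan2(32.53, -35.85) = 137.7797° be the start→goal bearing.
Normalize: d = |goal − start| / ρ = 48.408919/5.32 = 9.099421, α = (θ_start − ψ) mod 360° = 70.7203° = 1.234303 rad, β = (θ_goal − ψ) mod 360° = 349.3203° = 6.096790 rad.
Common terms: sin α = 0.943918, cos α = 0.330179, sin β = -0.185318, cos β = 0.982679, cos(α−β) = 0.149535, d² = 82.799459. Work in radians in the unit-radius frame; every candidate has L = ρ·(t + p + q).
LSL: p² = 2 + d² − 2cos(α−β) + 2d(sin α − sin β) = 105.051174; p = √p² = 10.249447; φ = atan2(cos β − cos α, d + sin α − sin β) = 0.063705 rad; t = (φ − α) mod 2π = 5.112587 rad, q = (β − φ) mod 2π = 6.033085 rad → L = 5.32·(5.112587 + 10.249447 + 6.033085) = 5.32·21.395120 = 113.822039 m
RSR: p² = 2 + d² − 2cos(α−β) + 2d(sin β − sin α) = 63.949602; p = √p² = 7.996850; φ = atan2(cos α − cos β, d − sin α + sin β) = -0.081685 rad; t = (α − φ) mod 2π = 1.315988 rad, q = (φ − β) mod 2π = 0.104710 rad → L = 5.32·(1.315988 + 7.996850 + 0.104710) = 5.32·9.417548 = 50.101353 m
LSR: p² = d² − 2 + 2cos(α−β) + 2d(sin α + sin β) = 94.904181; p = √p² = 9.741878; φ = atan2(−cos α − cos β, d + sin α + sin β) − atan2(−2, p) = 0.070088 rad; t = (φ − α) mod 2π = 5.118971 rad, q = (φ − β) mod 2π = 0.256483 rad → L = 5.32·(5.118971 + 9.741878 + 0.256483) = 5.32·15.117332 = 80.424204 m
RSL: p² = d² − 2 + 2cos(α−β) − 2d(sin α + sin β) = 67.292877; p = √p² = 8.203224; φ = atan2(cos α + cos β, d − sin α − sin β) − atan2(2, p) = -0.083021 rad; t = (α − φ) mod 2π = 1.317323 rad, q = (β − φ) mod 2π = 6.179811 rad → L = 5.32·(1.317323 + 8.203224 + 6.179811) = 5.32·15.700358 = 83.525903 m
RLR: c = (6 − d² + 2cos(α−β) + 2d(sin α − sin β))/8 = -6.993700, |c| > 1 → infeasible
LRL: c = (6 − d² + 2cos(α−β) − 2d(sin α − sin β))/8 = -12.131397, |c| > 1 → infeasible
Shortest: RSR with L = 50.101353 m ≈ 50.1014 m
Convert RSR to answer units (arcs ×180/π): t = 1.315988·180/π = 75.4006°, p = ρ·p = 5.32·7.996850 = 42.5432 m, q = 0.104710·180/π = 5.9994°, L = 50.1014 m.

RSR: t = 75.4006°, p = 42.5432 m, q = 5.9994°, L = 50.1014 m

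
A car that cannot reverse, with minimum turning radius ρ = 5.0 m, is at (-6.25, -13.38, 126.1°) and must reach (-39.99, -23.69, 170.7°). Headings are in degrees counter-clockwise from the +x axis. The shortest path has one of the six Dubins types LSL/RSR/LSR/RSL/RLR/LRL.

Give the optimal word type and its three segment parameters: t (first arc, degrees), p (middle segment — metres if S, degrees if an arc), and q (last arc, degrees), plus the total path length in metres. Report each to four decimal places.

Let ψ = atan2(Δy, Δx) = atan2(-10.31, -33.74) = -163.0083° be the start→goal bearing.
Normalize: d = |goal − start| / ρ = 35.280075/5.0 = 7.056015, α = (θ_start − ψ) mod 360° = 289.1083° = 5.045892 rad, β = (θ_goal − ψ) mod 360° = 333.7083° = 5.824309 rad.
Common terms: sin α = -0.944901, cos α = 0.327355, sin β = -0.442941, cos β = 0.896551, cos(α−β) = 0.712026, d² = 49.787348. Work in radians in the unit-radius frame; every candidate has L = ρ·(t + p + q).
LSL: p² = 2 + d² − 2cos(α−β) + 2d(sin α − sin β) = 43.279617; p = √p² = 6.578725; φ = atan2(cos β − cos α, d + sin α − sin β) = 0.086629 rad; t = (φ − α) mod 2π = 1.323922 rad, q = (β − φ) mod 2π = 5.737680 rad → L = 5.0·(1.323922 + 6.578725 + 5.737680) = 5.0·13.640327 = 68.201634 m
RSR: p² = 2 + d² − 2cos(α−β) + 2d(sin β − sin α) = 57.446975; p = √p² = 7.579378; φ = atan2(cos α − cos β, d − sin α + sin β) = -0.075169 rad; t = (α − φ) mod 2π = 5.121061 rad, q = (φ − β) mod 2π = 0.383708 rad → L = 5.0·(5.121061 + 7.579378 + 0.383708) = 5.0·13.084147 = 65.420734 m
LSR: p² = d² − 2 + 2cos(α−β) + 2d(sin α + sin β) = 29.626125; p = √p² = 5.442989; φ = atan2(−cos α − cos β, d + sin α + sin β) − atan2(−2, p) = 0.139470 rad; t = (φ − α) mod 2π = 1.376763 rad, q = (φ − β) mod 2π = 0.598346 rad → L = 5.0·(1.376763 + 5.442989 + 0.598346) = 5.0·7.418098 = 37.090490 m
RSL: p² = d² − 2 + 2cos(α−β) − 2d(sin α + sin β) = 68.796675; p = √p² = 8.294376; φ = atan2(cos α + cos β, d − sin α − sin β) − atan2(2, p) = -0.092667 rad; t = (α − φ) mod 2π = 5.138559 rad, q = (β − φ) mod 2π = 5.916976 rad → L = 5.0·(5.138559 + 8.294376 + 5.916976) = 5.0·19.349910 = 96.749552 m
RLR: c = (6 − d² + 2cos(α−β) + 2d(sin α − sin β))/8 = -6.180872, |c| > 1 → infeasible
LRL: c = (6 − d² + 2cos(α−β) − 2d(sin α − sin β))/8 = -4.409952, |c| > 1 → infeasible
Shortest: LSR with L = 37.090490 m ≈ 37.0905 m
Convert LSR to answer units (arcs ×180/π): t = 1.376763·180/π = 78.8827°, p = ρ·p = 5.0·5.442989 = 27.2149 m, q = 0.598346·180/π = 34.2827°, L = 37.0905 m.

LSR: t = 78.8827°, p = 27.2149 m, q = 34.2827°, L = 37.0905 m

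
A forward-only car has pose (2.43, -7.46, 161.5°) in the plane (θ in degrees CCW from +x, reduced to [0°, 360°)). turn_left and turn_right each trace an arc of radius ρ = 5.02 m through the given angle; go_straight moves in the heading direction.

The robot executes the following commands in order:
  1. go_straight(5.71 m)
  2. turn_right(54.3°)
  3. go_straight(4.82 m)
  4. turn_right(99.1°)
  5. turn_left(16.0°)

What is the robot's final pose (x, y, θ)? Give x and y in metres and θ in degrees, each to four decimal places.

set_pose: (x, y, θ) = (2.4300, -7.4600, 161.5000°), ρ = 5.02
go_straight(5.71): x += 5.71·cos θ, y += 5.71·sin θ → (-2.9849, -5.6482, 161.5000°)
turn_right(54.3°): centre at ρ to the right, rotate −54.3° → (-6.1876, -2.3721, 107.2000°)
go_straight(4.82): x += 4.82·cos θ, y += 4.82·sin θ → (-7.6129, 2.2324, 107.2000°)
turn_right(99.1°): centre at ρ to the right, rotate −99.1° → (-3.5247, 8.6868, 8.1000°)
turn_left(16.0°): centre at ρ to the left, rotate +16.0° → (-2.1822, 9.0742, 24.1000°)

(-2.1822, 9.0742, 24.1000°)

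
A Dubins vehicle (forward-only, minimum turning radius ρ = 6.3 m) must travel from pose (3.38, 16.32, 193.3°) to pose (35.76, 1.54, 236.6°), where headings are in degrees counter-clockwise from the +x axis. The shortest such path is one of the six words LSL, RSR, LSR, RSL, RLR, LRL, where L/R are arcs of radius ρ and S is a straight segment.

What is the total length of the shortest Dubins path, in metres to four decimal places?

Let ψ = atan2(Δy, Δx) = atan2(-14.78, 32.38) = -24.5345° be the start→goal bearing.
Normalize: d = |goal − start| / ρ = 35.593719/6.3 = 5.649797, α = (θ_start − ψ) mod 360° = 217.8345° = 3.801930 rad, β = (θ_goal − ψ) mod 360° = 261.1345° = 4.557658 rad.
Common terms: sin α = -0.613383, cos α = -0.789785, sin β = -0.988053, cos β = -0.154115, cos(α−β) = 0.727773, d² = 31.920202. Work in radians in the unit-radius frame; every candidate has L = ρ·(t + p + q).
LSL: p² = 2 + d² − 2cos(α−β) + 2d(sin α − sin β) = 36.698270; p = √p² = 6.057910; φ = atan2(cos β − cos α, d + sin α − sin β) = 0.105126 rad; t = (φ − α) mod 2π = 2.586381 rad, q = (β − φ) mod 2π = 4.452532 rad → L = 6.3·(2.586381 + 6.057910 + 4.452532) = 6.3·13.096823 = 82.509982 m
RSR: p² = 2 + d² − 2cos(α−β) + 2d(sin β − sin α) = 28.231042; p = √p² = 5.313289; φ = atan2(cos α − cos β, d − sin α + sin β) = -0.119925 rad; t = (α − φ) mod 2π = 3.921855 rad, q = (φ − β) mod 2π = 1.605603 rad → L = 6.3·(3.921855 + 5.313289 + 1.605603) = 6.3·10.840747 = 68.296706 m
LSR: p² = d² − 2 + 2cos(α−β) + 2d(sin α + sin β) = 13.280168; p = √p² = 3.644197; φ = atan2(−cos α − cos β, d + sin α + sin β) − atan2(−2, p) = 0.730999 rad; t = (φ − α) mod 2π = 3.212254 rad, q = (φ − β) mod 2π = 2.456527 rad → L = 6.3·(3.212254 + 3.644197 + 2.456527) = 6.3·9.312978 = 58.671758 m
RSL: p² = d² − 2 + 2cos(α−β) − 2d(sin α + sin β) = 49.471326; p = √p² = 7.033586; φ = atan2(cos α + cos β, d − sin α − sin β) − atan2(2, p) = -0.406481 rad; t = (α − φ) mod 2π = 4.208411 rad, q = (β − φ) mod 2π = 4.964139 rad → L = 6.3·(4.208411 + 7.033586 + 4.964139) = 6.3·16.206135 = 102.098652 m
RLR: c = (6 − d² + 2cos(α−β) + 2d(sin α − sin β))/8 = -2.528880, |c| > 1 → infeasible
LRL: c = (6 − d² + 2cos(α−β) − 2d(sin α − sin β))/8 = -3.587284, |c| > 1 → infeasible
Shortest: LSR with L = 58.671758 m ≈ 58.6718 m

58.6718 m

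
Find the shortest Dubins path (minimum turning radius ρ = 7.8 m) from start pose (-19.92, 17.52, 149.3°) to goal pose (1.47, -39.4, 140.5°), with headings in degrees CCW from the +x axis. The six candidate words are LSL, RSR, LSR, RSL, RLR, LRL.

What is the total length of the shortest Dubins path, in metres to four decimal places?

99.3343 m

Let ψ = atan2(Δy, Δx) = atan2(-56.92, 21.39) = -69.4043° be the start→goal bearing.
Normalize: d = |goal − start| / ρ = 60.806402/7.8 = 7.795693, α = (θ_start − ψ) mod 360° = 218.7043° = 3.817109 rad, β = (θ_goal − ψ) mod 360° = 209.9043° = 3.663520 rad.
Common terms: sin α = -0.625301, cos α = -0.780384, sin β = -0.498552, cos β = -0.866860, cos(α−β) = 0.988228, d² = 60.772822. Work in radians in the unit-radius frame; every candidate has L = ρ·(t + p + q).
LSL: p² = 2 + d² − 2cos(α−β) + 2d(sin α − sin β) = 58.820181; p = √p² = 7.669432; φ = atan2(cos β − cos α, d + sin α − sin β) = -0.011276 rad; t = (φ − α) mod 2π = 2.454800 rad, q = (β − φ) mod 2π = 3.674796 rad → L = 7.8·(2.454800 + 7.669432 + 3.674796) = 7.8·13.799028 = 107.632418 m
RSR: p² = 2 + d² − 2cos(α−β) + 2d(sin β − sin α) = 62.772550; p = √p² = 7.922913; φ = atan2(cos α − cos β, d − sin α + sin β) = 0.010915 rad; t = (α − φ) mod 2π = 3.806194 rad, q = (φ − β) mod 2π = 2.630580 rad → L = 7.8·(3.806194 + 7.922913 + 2.630580) = 7.8·14.359687 = 112.005561 m
LSR: p² = d² − 2 + 2cos(α−β) + 2d(sin α + sin β) = 43.226859; p = √p² = 6.574714; φ = atan2(−cos α − cos β, d + sin α + sin β) − atan2(−2, p) = 0.537356 rad; t = (φ − α) mod 2π = 3.003432 rad, q = (φ − β) mod 2π = 3.157021 rad → L = 7.8·(3.003432 + 6.574714 + 3.157021) = 7.8·12.735166 = 99.334297 m
RSL: p² = d² − 2 + 2cos(α−β) − 2d(sin α + sin β) = 78.271699; p = √p² = 8.847129; φ = atan2(cos α + cos β, d − sin α − sin β) − atan2(2, p) = -0.404945 rad; t = (α − φ) mod 2π = 4.222055 rad, q = (β − φ) mod 2π = 4.068466 rad → L = 7.8·(4.222055 + 8.847129 + 4.068466) = 7.8·17.137650 = 133.673670 m
RLR: c = (6 − d² + 2cos(α−β) + 2d(sin α − sin β))/8 = -6.846569, |c| > 1 → infeasible
LRL: c = (6 − d² + 2cos(α−β) − 2d(sin α − sin β))/8 = -6.352523, |c| > 1 → infeasible
Shortest: LSR with L = 99.334297 m ≈ 99.3343 m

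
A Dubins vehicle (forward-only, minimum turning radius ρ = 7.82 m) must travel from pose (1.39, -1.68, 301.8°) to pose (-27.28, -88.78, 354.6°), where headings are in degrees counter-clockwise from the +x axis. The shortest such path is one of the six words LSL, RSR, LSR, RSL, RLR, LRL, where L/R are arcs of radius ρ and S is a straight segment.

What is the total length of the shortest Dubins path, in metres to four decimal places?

Let ψ = atan2(Δy, Δx) = atan2(-87.10, -28.67) = -108.2196° be the start→goal bearing.
Normalize: d = |goal − start| / ρ = 91.697213/7.82 = 11.725986, α = (θ_start − ψ) mod 360° = 50.0196° = 0.873006 rad, β = (θ_goal − ψ) mod 360° = 102.8196° = 1.794540 rad.
Common terms: sin α = 0.766264, cos α = 0.642526, sin β = 0.975074, cos β = -0.221882, cos(α−β) = 0.604599, d² = 137.498756. Work in radians in the unit-radius frame; every candidate has L = ρ·(t + p + q).
LSL: p² = 2 + d² − 2cos(α−β) + 2d(sin α − sin β) = 133.392560; p = √p² = 11.549570; φ = atan2(cos β − cos α, d + sin α − sin β) = -0.074913 rad; t = (φ − α) mod 2π = 5.335266 rad, q = (β − φ) mod 2π = 1.869453 rad → L = 7.82·(5.335266 + 11.549570 + 1.869453) = 7.82·18.754289 = 146.658539 m
RSR: p² = 2 + d² − 2cos(α−β) + 2d(sin β − sin α) = 143.186555; p = √p² = 11.966058; φ = atan2(cos α − cos β, d − sin α + sin β) = 0.072301 rad; t = (α − φ) mod 2π = 0.800705 rad, q = (φ − β) mod 2π = 4.560946 rad → L = 7.82·(0.800705 + 11.966058 + 4.560946) = 7.82·17.327710 = 135.502691 m
LSR: p² = d² − 2 + 2cos(α−β) + 2d(sin α + sin β) = 177.545756; p = √p² = 13.324630; φ = atan2(−cos α − cos β, d + sin α + sin β) − atan2(−2, p) = 0.117761 rad; t = (φ − α) mod 2π = 5.527941 rad, q = (φ − β) mod 2π = 4.606407 rad → L = 7.82·(5.527941 + 13.324630 + 4.606407) = 7.82·23.458977 = 183.449199 m
RSL: p² = d² − 2 + 2cos(α−β) − 2d(sin α + sin β) = 95.870152; p = √p² = 9.791330; φ = atan2(cos α + cos β, d − sin α − sin β) − atan2(2, p) = -0.159386 rad; t = (α − φ) mod 2π = 1.032393 rad, q = (β − φ) mod 2π = 1.953926 rad → L = 7.82·(1.032393 + 9.791330 + 1.953926) = 7.82·12.777650 = 99.921220 m
RLR: c = (6 − d² + 2cos(α−β) + 2d(sin α − sin β))/8 = -16.898319, |c| > 1 → infeasible
LRL: c = (6 − d² + 2cos(α−β) − 2d(sin α − sin β))/8 = -15.674070, |c| > 1 → infeasible
Shortest: RSL with L = 99.921220 m ≈ 99.9212 m

99.9212 m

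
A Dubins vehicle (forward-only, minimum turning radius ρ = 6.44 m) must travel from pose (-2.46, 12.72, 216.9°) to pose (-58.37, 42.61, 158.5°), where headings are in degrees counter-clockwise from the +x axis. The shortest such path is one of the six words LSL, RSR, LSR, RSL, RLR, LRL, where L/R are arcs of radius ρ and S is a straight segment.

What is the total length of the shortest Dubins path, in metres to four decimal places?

Let ψ = atan2(Δy, Δx) = atan2(29.89, -55.91) = 151.8706° be the start→goal bearing.
Normalize: d = |goal − start| / ρ = 63.398267/6.44 = 9.844451, α = (θ_start − ψ) mod 360° = 65.0294° = 1.134977 rad, β = (θ_goal − ψ) mod 360° = 6.6294° = 0.115704 rad.
Common terms: sin α = 0.906524, cos α = 0.422154, sin β = 0.115446, cos β = 0.993314, cos(α−β) = 0.523986, d² = 96.913222. Work in radians in the unit-radius frame; every candidate has L = ρ·(t + p + q).
LSL: p² = 2 + d² − 2cos(α−β) + 2d(sin α − sin β) = 113.440707; p = √p² = 10.650855; φ = atan2(cos β − cos α, d + sin α − sin β) = 0.053651 rad; t = (φ − α) mod 2π = 5.201860 rad, q = (β − φ) mod 2π = 0.062053 rad → L = 6.44·(5.201860 + 10.650855 + 0.062053) = 6.44·15.914768 = 102.491105 m
RSR: p² = 2 + d² − 2cos(α−β) + 2d(sin β − sin α) = 82.289793; p = √p² = 9.071372; φ = atan2(cos α − cos β, d − sin α + sin β) = -0.063005 rad; t = (α − φ) mod 2π = 1.197981 rad, q = (φ − β) mod 2π = 6.104476 rad → L = 6.44·(1.197981 + 9.071372 + 6.104476) = 6.44·16.373830 = 105.447464 m
LSR: p² = d² − 2 + 2cos(α−β) + 2d(sin α + sin β) = 116.082674; p = √p² = 10.774167; φ = atan2(−cos α − cos β, d + sin α + sin β) − atan2(−2, p) = 0.054009 rad; t = (φ − α) mod 2π = 5.202217 rad, q = (φ − β) mod 2π = 6.221490 rad → L = 6.44·(5.202217 + 10.774167 + 6.221490) = 6.44·22.197874 = 142.954310 m
RSL: p² = d² − 2 + 2cos(α−β) − 2d(sin α + sin β) = 75.839713; p = √p² = 8.708600; φ = atan2(cos α + cos β, d − sin α − sin β) − atan2(2, p) = -0.066661 rad; t = (α − φ) mod 2π = 1.201637 rad, q = (β − φ) mod 2π = 0.182365 rad → L = 6.44·(1.201637 + 8.708600 + 0.182365) = 6.44·10.092602 = 64.996358 m
RLR: c = (6 − d² + 2cos(α−β) + 2d(sin α − sin β))/8 = -9.286224, |c| > 1 → infeasible
LRL: c = (6 − d² + 2cos(α−β) − 2d(sin α − sin β))/8 = -13.180088, |c| > 1 → infeasible
Shortest: RSL with L = 64.996358 m ≈ 64.9964 m

64.9964 m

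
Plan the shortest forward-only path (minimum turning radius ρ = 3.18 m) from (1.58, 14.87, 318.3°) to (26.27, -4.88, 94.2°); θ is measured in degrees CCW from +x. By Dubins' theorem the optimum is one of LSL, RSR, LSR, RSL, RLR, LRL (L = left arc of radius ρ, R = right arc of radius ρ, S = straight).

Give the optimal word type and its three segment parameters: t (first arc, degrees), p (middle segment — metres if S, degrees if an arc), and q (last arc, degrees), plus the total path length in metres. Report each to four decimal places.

Let ψ = atan2(Δy, Δx) = atan2(-19.75, 24.69) = -38.6570° be the start→goal bearing.
Normalize: d = |goal − start| / ρ = 31.617378/3.18 = 9.942572, α = (θ_start − ψ) mod 360° = 356.9570° = 6.230075 rad, β = (θ_goal − ψ) mod 360° = 132.8570° = 2.318792 rad.
Common terms: sin α = -0.053086, cos α = 0.998590, sin β = 0.733054, cos β = -0.680171, cos(α−β) = -0.718126, d² = 98.854733. Work in radians in the unit-radius frame; every candidate has L = ρ·(t + p + q).
LSL: p² = 2 + d² − 2cos(α−β) + 2d(sin α − sin β) = 86.658486; p = √p² = 9.309054; φ = atan2(cos β − cos α, d + sin α − sin β) = -0.181328 rad; t = (φ − α) mod 2π = 6.154968 rad, q = (β − φ) mod 2π = 2.500120 rad → L = 3.18·(6.154968 + 9.309054 + 2.500120) = 3.18·17.964142 = 57.125971 m
RSR: p² = 2 + d² − 2cos(α−β) + 2d(sin β − sin α) = 117.923484; p = √p² = 10.859258; φ = atan2(cos α − cos β, d − sin α + sin β) = 0.155215 rad; t = (α − φ) mod 2π = 6.074860 rad, q = (φ − β) mod 2π = 4.119609 rad → L = 3.18·(6.074860 + 10.859258 + 4.119609) = 3.18·21.053726 = 66.950849 m
LSR: p² = d² − 2 + 2cos(α−β) + 2d(sin α + sin β) = 108.939742; p = √p² = 10.437420; φ = atan2(−cos α − cos β, d + sin α + sin β) − atan2(−2, p) = 0.159356 rad; t = (φ − α) mod 2π = 0.212467 rad, q = (φ − β) mod 2π = 4.123750 rad → L = 3.18·(0.212467 + 10.437420 + 4.123750) = 3.18·14.773638 = 46.980168 m
RSL: p² = d² − 2 + 2cos(α−β) − 2d(sin α + sin β) = 81.897218; p = √p² = 9.049708; φ = atan2(cos α + cos β, d − sin α − sin β) − atan2(2, p) = -0.183142 rad; t = (α − φ) mod 2π = 0.130031 rad, q = (β − φ) mod 2π = 2.501934 rad → L = 3.18·(0.130031 + 9.049708 + 2.501934) = 3.18·11.681673 = 37.147721 m
RLR: c = (6 − d² + 2cos(α−β) + 2d(sin α − sin β))/8 = -13.740436, |c| > 1 → infeasible
LRL: c = (6 − d² + 2cos(α−β) − 2d(sin α − sin β))/8 = -9.832311, |c| > 1 → infeasible
Shortest: RSL with L = 37.147721 m ≈ 37.1477 m
Convert RSL to answer units (arcs ×180/π): t = 0.130031·180/π = 7.4502°, p = ρ·p = 3.18·9.049708 = 28.7781 m, q = 2.501934·180/π = 143.3502°, L = 37.1477 m.

RSL: t = 7.4502°, p = 28.7781 m, q = 143.3502°, L = 37.1477 m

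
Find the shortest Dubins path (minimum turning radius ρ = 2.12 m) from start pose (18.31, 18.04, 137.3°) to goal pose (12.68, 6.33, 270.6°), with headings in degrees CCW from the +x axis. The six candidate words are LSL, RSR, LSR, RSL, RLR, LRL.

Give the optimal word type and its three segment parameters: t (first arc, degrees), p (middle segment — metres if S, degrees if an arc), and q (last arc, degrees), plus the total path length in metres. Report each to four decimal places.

LSL: t = 121.1376°, p = 10.3396 m, q = 12.1624°, L = 15.2718 m

Let ψ = atan2(Δy, Δx) = atan2(-11.71, -5.63) = -115.6776° be the start→goal bearing.
Normalize: d = |goal − start| / ρ = 12.993114/2.12 = 6.128827, α = (θ_start − ψ) mod 360° = 252.9776° = 4.415292 rad, β = (θ_goal − ψ) mod 360° = 26.2776° = 0.458630 rad.
Common terms: sin α = -0.956190, cos α = -0.292746, sin β = 0.442720, cos β = 0.896660, cos(α−β) = -0.685818, d² = 37.562522. Work in radians in the unit-radius frame; every candidate has L = ρ·(t + p + q).
LSL: p² = 2 + d² − 2cos(α−β) + 2d(sin α − sin β) = 23.786796; p = √p² = 4.877171; φ = atan2(cos β − cos α, d + sin α − sin β) = 0.246356 rad; t = (φ − α) mod 2π = 2.114250 rad, q = (β − φ) mod 2π = 0.212274 rad → L = 2.12·(2.114250 + 4.877171 + 0.212274) = 2.12·7.203695 = 15.271833 m
RSR: p² = 2 + d² − 2cos(α−β) + 2d(sin β − sin α) = 58.081522; p = √p² = 7.621123; φ = atan2(cos α − cos β, d − sin α + sin β) = -0.156708 rad; t = (α − φ) mod 2π = 4.571999 rad, q = (φ − β) mod 2π = 5.667847 rad → L = 2.12·(4.571999 + 7.621123 + 5.667847) = 2.12·17.860970 = 37.865257 m
LSR: p² = d² − 2 + 2cos(α−β) + 2d(sin α + sin β) = 27.896949; p = √p² = 5.281756; φ = atan2(−cos α − cos β, d + sin α + sin β) − atan2(−2, p) = 0.254842 rad; t = (φ − α) mod 2π = 2.122736 rad, q = (φ − β) mod 2π = 6.079397 rad → L = 2.12·(2.122736 + 5.281756 + 6.079397) = 2.12·13.483889 = 28.585845 m
RSL: p² = d² − 2 + 2cos(α−β) − 2d(sin α + sin β) = 40.484822; p = √p² = 6.362768; φ = atan2(cos α + cos β, d − sin α − sin β) − atan2(2, p) = -0.213880 rad; t = (α − φ) mod 2π = 4.629171 rad, q = (β − φ) mod 2π = 0.672510 rad → L = 2.12·(4.629171 + 6.362768 + 0.672510) = 2.12·11.664450 = 24.728634 m
RLR: c = (6 − d² + 2cos(α−β) + 2d(sin α − sin β))/8 = -6.260190, |c| > 1 → infeasible
LRL: c = (6 − d² + 2cos(α−β) − 2d(sin α − sin β))/8 = -1.973349, |c| > 1 → infeasible
Shortest: LSL with L = 15.271833 m ≈ 15.2718 m
Convert LSL to answer units (arcs ×180/π): t = 2.114250·180/π = 121.1376°, p = ρ·p = 2.12·4.877171 = 10.3396 m, q = 0.212274·180/π = 12.1624°, L = 15.2718 m.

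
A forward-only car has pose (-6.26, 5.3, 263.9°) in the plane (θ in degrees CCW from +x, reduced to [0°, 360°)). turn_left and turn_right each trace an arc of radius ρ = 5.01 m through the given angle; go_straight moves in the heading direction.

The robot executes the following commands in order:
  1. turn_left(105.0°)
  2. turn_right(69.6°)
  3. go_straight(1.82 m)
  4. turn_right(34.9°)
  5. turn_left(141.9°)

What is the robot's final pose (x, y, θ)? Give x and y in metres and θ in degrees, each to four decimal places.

(14.7568, -11.1580, 46.3000°)

set_pose: (x, y, θ) = (-6.2600, 5.3000, 263.9000°), ρ = 5.01
turn_left(105.0°): centre at ρ to the left, rotate +105.0° → (-0.5033, -0.1821, 368.9000° ≡ 8.9000°)
turn_right(69.6°): centre at ρ to the right, rotate −69.6° → (4.6409, -2.6799, -60.7000° ≡ 299.3000°)
go_straight(1.82): x += 1.82·cos θ, y += 1.82·sin θ → (5.5316, -4.2671, 299.3000°)
turn_right(34.9°): centre at ρ to the right, rotate −34.9° → (6.1486, -7.2078, 264.4000°)
turn_left(141.9°): centre at ρ to the left, rotate +141.9° → (14.7568, -11.1580, 406.3000° ≡ 46.3000°)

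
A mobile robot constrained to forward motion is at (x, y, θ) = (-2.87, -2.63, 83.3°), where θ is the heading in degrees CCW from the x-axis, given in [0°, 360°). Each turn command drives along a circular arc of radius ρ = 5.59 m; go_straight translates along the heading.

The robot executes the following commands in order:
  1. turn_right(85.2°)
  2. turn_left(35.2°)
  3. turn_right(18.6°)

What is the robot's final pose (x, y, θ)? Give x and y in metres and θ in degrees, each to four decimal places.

(7.7721, 3.9544, 14.7000°)

set_pose: (x, y, θ) = (-2.8700, -2.6300, 83.3000°), ρ = 5.59
turn_right(85.2°): centre at ρ to the right, rotate −85.2° → (2.8672, 2.3047, -1.9000° ≡ 358.1000°)
turn_left(35.2°): centre at ρ to the left, rotate +35.2° → (6.1215, 3.2195, 393.3000° ≡ 33.3000°)
turn_right(18.6°): centre at ρ to the right, rotate −18.6° → (7.7721, 3.9544, 14.7000°)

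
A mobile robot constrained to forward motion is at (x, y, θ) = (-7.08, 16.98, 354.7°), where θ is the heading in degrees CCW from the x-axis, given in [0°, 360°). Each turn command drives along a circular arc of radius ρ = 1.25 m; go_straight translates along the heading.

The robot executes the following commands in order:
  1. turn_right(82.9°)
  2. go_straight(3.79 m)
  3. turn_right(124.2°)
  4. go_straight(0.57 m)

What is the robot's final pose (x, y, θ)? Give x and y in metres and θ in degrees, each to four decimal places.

set_pose: (x, y, θ) = (-7.0800, 16.9800, 354.7000°), ρ = 1.25
turn_right(82.9°): centre at ρ to the right, rotate −82.9° → (-5.9461, 15.7746, 271.8000°)
go_straight(3.79): x += 3.79·cos θ, y += 3.79·sin θ → (-5.8270, 11.9865, 271.8000°)
turn_right(124.2°): centre at ρ to the right, rotate −124.2° → (-7.7462, 10.8918, 147.6000°)
go_straight(0.57): x += 0.57·cos θ, y += 0.57·sin θ → (-8.2275, 11.1972, 147.6000°)

(-8.2275, 11.1972, 147.6000°)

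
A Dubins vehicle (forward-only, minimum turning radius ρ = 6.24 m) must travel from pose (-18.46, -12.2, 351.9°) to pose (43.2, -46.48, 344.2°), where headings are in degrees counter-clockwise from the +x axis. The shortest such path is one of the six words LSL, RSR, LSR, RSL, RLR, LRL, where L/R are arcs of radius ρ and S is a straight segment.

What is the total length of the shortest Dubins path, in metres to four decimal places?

Let ψ = atan2(Δy, Δx) = atan2(-34.28, 61.66) = -29.0720° be the start→goal bearing.
Normalize: d = |goal − start| / ρ = 70.548381/6.24 = 11.305830, α = (θ_start − ψ) mod 360° = 20.9720° = 0.366030 rad, β = (θ_goal − ψ) mod 360° = 13.2720° = 0.231639 rad.
Common terms: sin α = 0.357911, cos α = 0.933756, sin β = 0.229573, cos β = 0.973291, cos(α−β) = 0.990983, d² = 127.821797. Work in radians in the unit-radius frame; every candidate has L = ρ·(t + p + q).
LSL: p² = 2 + d² − 2cos(α−β) + 2d(sin α − sin β) = 130.741756; p = √p² = 11.434236; φ = atan2(cos β − cos α, d + sin α − sin β) = 0.003458 rad; t = (φ − α) mod 2π = 5.920613 rad, q = (β − φ) mod 2π = 0.228182 rad → L = 6.24·(5.920613 + 11.434236 + 0.228182) = 6.24·17.583031 = 109.718114 m
RSR: p² = 2 + d² − 2cos(α−β) + 2d(sin β − sin α) = 124.937905; p = √p² = 11.177563; φ = atan2(cos α − cos β, d − sin α + sin β) = -0.003537 rad; t = (α − φ) mod 2π = 0.369567 rad, q = (φ − β) mod 2π = 6.048009 rad → L = 6.24·(0.369567 + 11.177563 + 6.048009) = 6.24·17.595138 = 109.793662 m
LSR: p² = d² − 2 + 2cos(α−β) + 2d(sin α + sin β) = 141.087761; p = √p² = 11.878037; φ = atan2(−cos α − cos β, d + sin α + sin β) − atan2(−2, p) = 0.007821 rad; t = (φ − α) mod 2π = 5.924976 rad, q = (φ − β) mod 2π = 6.059366 rad → L = 6.24·(5.924976 + 11.878037 + 6.059366) = 6.24·23.862380 = 148.901248 m
RSL: p² = d² − 2 + 2cos(α−β) − 2d(sin α + sin β) = 114.519765; p = √p² = 10.701391; φ = atan2(cos α + cos β, d − sin α − sin β) − atan2(2, p) = -0.008679 rad; t = (α − φ) mod 2π = 0.374709 rad, q = (β − φ) mod 2π = 0.240319 rad → L = 6.24·(0.374709 + 10.701391 + 0.240319) = 6.24·11.316418 = 70.614449 m
RLR: c = (6 − d² + 2cos(α−β) + 2d(sin α − sin β))/8 = -14.617238, |c| > 1 → infeasible
LRL: c = (6 − d² + 2cos(α−β) − 2d(sin α − sin β))/8 = -15.342720, |c| > 1 → infeasible
Shortest: RSL with L = 70.614449 m ≈ 70.6144 m

70.6144 m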